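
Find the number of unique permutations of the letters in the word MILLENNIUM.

Letters (E:1, I:2, L:2, M:2, N:2, U:1). Total letters: 10.
Permutations = 10!/(2! x 2! x 2! x 2!).

Final answer: 226800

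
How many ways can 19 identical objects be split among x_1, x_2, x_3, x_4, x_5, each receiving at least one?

Substitute x'_i = x_i - 1 (so x'_i >= 0). Then sum x'_i = 19 - 5 = 14.
Stars and bars: C(14+5-1, 5-1) = C(18,4).

Final answer: C(18,4) = 3060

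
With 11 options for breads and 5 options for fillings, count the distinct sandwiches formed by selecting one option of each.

By the multiplication principle: 11 x 5.

Final answer: 55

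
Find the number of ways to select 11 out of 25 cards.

C(25,11) = 25!/(11! x 14!).

Final answer: \binom{25}{11} = 4457400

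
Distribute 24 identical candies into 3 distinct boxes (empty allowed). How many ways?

Stars and bars: C(n+k-1, k-1) = C(26,2).

Final answer: C(26,2) = 325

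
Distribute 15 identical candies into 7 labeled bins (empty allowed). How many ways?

Stars and bars: C(n+k-1, k-1) = C(21,6).

Final answer: C(21,6) = 54264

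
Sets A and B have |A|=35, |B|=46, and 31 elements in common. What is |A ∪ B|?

|A union B| = |A| + |B| - |A intersect B| = 35 + 46 - 31.

Final answer: 50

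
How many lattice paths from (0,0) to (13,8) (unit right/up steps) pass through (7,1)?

Paths (0,0)->(7,1): C(8,1) = 8.
Paths (7,1)->(13,8): C(13,7) = 1716.
By multiplication principle: 8 x 1716.

Final answer: 13728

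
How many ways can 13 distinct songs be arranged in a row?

The number of ways to arrange 13 distinct objects is 13!.

Final answer: 13! = 6227020800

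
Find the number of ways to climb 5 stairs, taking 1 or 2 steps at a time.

Condition on the final move: it is a 1-step (f(n-1) ways to get there) or a 2-step (f(n-2) ways), so f(n) = f(n-1) + f(n-2), with f(1)=1, f(2)=2.
Building up term by term: f(1)=1, f(2)=2, f(3)=3, f(4)=5, f(5)=8.

Final answer: 8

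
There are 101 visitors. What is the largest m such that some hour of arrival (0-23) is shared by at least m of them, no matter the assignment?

There are 24 possible values for hour of arrival (0-23). With 101 visitors and 24 categories, by pigeonhole: ceiling(101/24).

Final answer: 5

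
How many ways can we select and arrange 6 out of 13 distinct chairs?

P(13,6) = 13!/(13-6)! = 13!/7!.

Final answer: P(13,6) = 1235520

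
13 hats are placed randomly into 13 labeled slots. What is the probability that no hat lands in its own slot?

D(n) = (n-1)(D(n-1) + D(n-2)), D(0)=1, D(1)=0.
Building up: D(2)=1, D(3)=2, D(4)=9, D(5)=44, D(6)=265, D(7)=1854, D(8)=14833, D(9)=133496, D(10)=1334961, D(11)=14684570, D(12)=176214841, D(13)=2290792932.
Total arrangements: 13! = 6227020800.
Probability = D(13)/13! = 63633137/172972800.

Final answer: D(13)/13! = 2290792932/6227020800 = 0.367879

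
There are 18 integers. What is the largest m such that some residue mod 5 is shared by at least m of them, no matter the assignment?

There are 5 possible values for residue mod 5. With 18 integers and 5 categories, by pigeonhole: ceiling(18/5).

Final answer: 4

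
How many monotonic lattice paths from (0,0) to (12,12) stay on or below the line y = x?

Total monotonic paths to (12,12): C(24,12) = 2704156.
A path is bad iff it touches y = x + 1; reflecting its initial segment maps bad paths bijectively onto all paths to (11,13), of which there are C(24,13) = 2496144.
Valid Dyck paths: 2704156 - 2496144.
(This is the Catalan number C_{12}.)

Final answer: C_{12} = 208012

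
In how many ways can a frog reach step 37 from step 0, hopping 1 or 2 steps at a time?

Condition on the final move: it is a 1-step (f(n-1) ways to get there) or a 2-step (f(n-2) ways), so f(n) = f(n-1) + f(n-2), with f(1)=1, f(2)=2.
Computing successive values: f(1)=1, f(2)=2, f(3)=3, f(4)=5, f(5)=8, f(6)=13, f(7)=21, f(8)=34, f(9)=55, f(10)=89, f(11)=144, f(12)=233, f(13)=377, f(14)=610, f(15)=987, f(16)=1597, f(17)=2584, f(18)=4181, f(19)=6765, f(20)=10946, f(21)=17711, f(22)=28657, f(23)=46368, f(24)=75025, f(25)=121393, f(26)=196418, f(27)=317811, f(28)=514229, f(29)=832040, f(30)=1346269, f(31)=2178309, f(32)=3524578, f(33)=5702887, f(34)=9227465, f(35)=14930352, f(36)=24157817, f(37)=39088169.

Final answer: 39088169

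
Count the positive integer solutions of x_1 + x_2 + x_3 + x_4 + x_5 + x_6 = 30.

Substitute x'_i = x_i - 1 (so x'_i >= 0). Then sum x'_i = 30 - 6 = 24.
Stars and bars: C(24+6-1, 6-1) = C(29,5).

Final answer: C(29,5) = 118755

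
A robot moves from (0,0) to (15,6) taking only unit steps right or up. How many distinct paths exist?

Each path has 15 right steps and 6 up steps in some order (21 steps total).
Choose which 6 of the 21 steps are up: C(21,6).

Final answer: C(21,6) = 54264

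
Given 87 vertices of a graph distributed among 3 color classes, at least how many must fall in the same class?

By pigeonhole with 87 objects and 3 categories: ceiling(87/3).

Final answer: 29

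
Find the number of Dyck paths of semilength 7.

Total monotonic paths to (7,7): C(14,7) = 3432.
Paths that cross above y=x (reflection bijection): C(14,8) = 3003.
Valid Dyck paths: 3432 - 3003.
(Equivalently, C_{7} = C(14,7)/8 = 3432/8.)

Final answer: C_{7} = 429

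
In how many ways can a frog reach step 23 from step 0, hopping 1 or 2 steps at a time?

Condition on the final move: it is a 1-step (f(n-1) ways to get there) or a 2-step (f(n-2) ways), so f(n) = f(n-1) + f(n-2), with f(1)=1, f(2)=2.
Computing successive values: f(1)=1, f(2)=2, f(3)=3, f(4)=5, f(5)=8, f(6)=13, f(7)=21, f(8)=34, f(9)=55, f(10)=89, f(11)=144, f(12)=233, f(13)=377, f(14)=610, f(15)=987, f(16)=1597, f(17)=2584, f(18)=4181, f(19)=6765, f(20)=10946, f(21)=17711, f(22)=28657, f(23)=46368.

Final answer: 46368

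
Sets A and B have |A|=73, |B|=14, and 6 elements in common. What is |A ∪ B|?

|A union B| = |A| + |B| - |A intersect B| = 73 + 14 - 6.

Final answer: 81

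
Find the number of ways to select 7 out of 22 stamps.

C(22,7) = 22!/(7! x 15!).

Final answer: \binom{22}{7} = 170544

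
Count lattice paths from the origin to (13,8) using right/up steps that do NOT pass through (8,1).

Total paths to (13,8): C(21,8) = 203490.
Paths through (8,1): C(9,1) x C(12,7) = 7128.
Avoiding (8,1): 203490 - 7128.

Final answer: 196362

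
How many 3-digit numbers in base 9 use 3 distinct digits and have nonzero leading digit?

First digit: 8 (nonzero). Second: 8 (not first). Third: 7, etc.
Total: 8 x 8 x 7.

Final answer: 448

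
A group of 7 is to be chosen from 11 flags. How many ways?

C(11,7) = 11!/(7! x 4!).

Final answer: \binom{11}{7} = 330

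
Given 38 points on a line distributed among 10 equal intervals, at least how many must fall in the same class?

By pigeonhole with 38 objects and 10 categories: ceiling(38/10).

Final answer: 4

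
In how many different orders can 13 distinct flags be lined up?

The number of ways to arrange 13 distinct objects is 13!.

Final answer: 13! = 6227020800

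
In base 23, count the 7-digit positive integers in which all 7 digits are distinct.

The leading digit has 22 choices (anything but zero); the next has 22 (anything but the first), then 21, and so on, one fewer each time.
Total: 22 x 22 x 21 x 20 x 19 x 18 x 17.

Final answer: 1181869920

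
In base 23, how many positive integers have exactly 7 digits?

These are the integers in [23^6, 23^7), so the count is 23^7 - 23^6 = 22 x 23^6.

Final answer: 3256789558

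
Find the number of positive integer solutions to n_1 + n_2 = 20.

Substitute n'_i = n_i - 1 (so n'_i >= 0). Then sum n'_i = 20 - 2 = 18.
Stars and bars: C(18+2-1, 2-1) = C(19,1).

Final answer: C(19,1) = 19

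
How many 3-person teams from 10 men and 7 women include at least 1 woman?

Sum over valid woman counts:
C(7,1)C(10,2) = 315
C(7,2)C(10,1) = 210
C(7,3)C(10,0) = 35
Total: 315 + 210 + 35.

Final answer: 560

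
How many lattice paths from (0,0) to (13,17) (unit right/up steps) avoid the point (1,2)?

Total paths to (13,17): C(30,17) = 119759850.
Paths through (1,2): C(3,2) x C(27,15) = 52151580.
Avoiding (1,2): 119759850 - 52151580.

Final answer: 67608270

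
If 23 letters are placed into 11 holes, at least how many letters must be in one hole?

By the pigeonhole principle: ceiling(23/11).

Final answer: 3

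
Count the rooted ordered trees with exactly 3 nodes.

The structures are counted by the Catalan number C_n. Here n = 3 - 1 = 2.
C_n = (2n)!/(n!(n+1)!), so C_{2} = 4!/(2! x 3!) = C(4,2)/3 = 6/3.

Final answer: C_{2} = 2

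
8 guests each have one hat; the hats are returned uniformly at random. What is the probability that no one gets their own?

Use the recurrence D(n) = (n-1)(D(n-1) + D(n-2)) with D(0)=1, D(1)=0.
Building up: D(2)=1, D(3)=2, D(4)=9, D(5)=44, D(6)=265, D(7)=1854, D(8)=14833.
Total arrangements: 8! = 40320.
Probability = D(8)/8! = 2119/5760.

Final answer: D(8)/8! = 14833/40320 = 0.367882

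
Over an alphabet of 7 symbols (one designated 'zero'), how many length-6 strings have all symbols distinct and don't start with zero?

The leading digit has 6 choices (anything but zero); the next has 6 (anything but the first), then 5, and so on, one fewer each time.
Total: 6 x 6 x 5 x 4 x 3 x 2.

Final answer: 4320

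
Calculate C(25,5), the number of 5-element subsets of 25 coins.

C(25,5) = 25!/(5! x (25-5)!).

Final answer: C(25,5) = 53130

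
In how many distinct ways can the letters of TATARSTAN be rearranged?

Letters (A:3, N:1, R:1, S:1, T:3). Total letters: 9.
Permutations = 9!/(3! x 3!).

Final answer: 10080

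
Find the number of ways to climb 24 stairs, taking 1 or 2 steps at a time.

Let f(n) be the number of climbs. Removing the last move (1 or 2 steps) gives f(n) = f(n-1) + f(n-2); base cases f(1)=1, f(2)=2.
Iterating the recurrence: f(1)=1, f(2)=2, f(3)=3, f(4)=5, f(5)=8, f(6)=13, f(7)=21, f(8)=34, f(9)=55, f(10)=89, f(11)=144, f(12)=233, f(13)=377, f(14)=610, f(15)=987, f(16)=1597, f(17)=2584, f(18)=4181, f(19)=6765, f(20)=10946, f(21)=17711, f(22)=28657, f(23)=46368, f(24)=75025.

Final answer: 75025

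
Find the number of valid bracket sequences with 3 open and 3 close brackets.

The structures are counted by the Catalan number C_n. Here n = 3 (pairs).
C_n = (2n)!/(n!(n+1)!), so C_{3} = 6!/(3! x 4!) = C(6,3)/4 = 20/4.

Final answer: C_{3} = 5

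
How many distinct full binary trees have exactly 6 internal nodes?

This is counted by the nth Catalan number C_n. Here n = 6.
C_n = C(2n,n)/(n+1), so C_{6} = C(12,6)/7 = 924/7.

Final answer: C_{6} = 132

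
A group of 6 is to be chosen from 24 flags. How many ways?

C(24,6) = 24!/(6! x (24-6)!).

Final answer: C(24,6) = 134596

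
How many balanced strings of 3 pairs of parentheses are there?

This is counted by the nth Catalan number C_n. Here n = 3 (pairs).
Using C_0 = 1 and C_(k+1) = C_k x 2(2k+1)/(k+2), build up term by term: C_1=1, C_2=2, C_3=5.

Final answer: C_{3} = 5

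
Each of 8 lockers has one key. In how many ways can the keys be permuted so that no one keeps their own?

D(n) = (n-1)(D(n-1) + D(n-2)), D(0)=1, D(1)=0.
D(2) = 1 x (0 + 1) = 1
D(3) = 2 x (1 + 0) = 2
D(4) = 3 x (2 + 1) = 9
D(5) = 4 x (9 + 2) = 44
D(6) = 5 x (44 + 9) = 265
D(7) = 6 x (265 + 44) = 1854
D(8) = 7 x (D(7) + D(6)) = 7 x (1854 + 265)

Final answer: D(8) = 14833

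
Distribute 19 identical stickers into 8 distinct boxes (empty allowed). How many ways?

Stars and bars: C(n+k-1, k-1) = C(26,7).

Final answer: C(26,7) = 657800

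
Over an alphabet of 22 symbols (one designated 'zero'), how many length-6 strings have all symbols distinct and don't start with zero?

The leading digit has 21 choices (anything but zero); the next has 21 (anything but the first), then 20, and so on, one fewer each time.
Total: 21 x 21 x 20 x 19 x 18 x 17.

Final answer: 51279480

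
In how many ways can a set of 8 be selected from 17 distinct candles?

C(17,8) = 17!/(8! x 9!).

Final answer: \binom{17}{8} = 24310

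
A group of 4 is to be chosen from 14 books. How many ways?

C(14,4) = 14!/(4! x (14-4)!).

Final answer: C(14,4) = 1001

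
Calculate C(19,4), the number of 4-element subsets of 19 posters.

C(19,4) = 19!/(4! x (19-4)!).

Final answer: C(19,4) = 3876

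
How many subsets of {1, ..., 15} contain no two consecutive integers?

Condition on whether n belongs to the subset: if not, any valid subset of {1, ..., n-1} works (a(n-1)); if so, n-1 is excluded and the rest is a valid subset of {1, ..., n-2} (a(n-2)). Hence a(n) = a(n-1) + a(n-2), a(1)=2, a(2)=3.
Iterating the recurrence: a(1)=2, a(2)=3, a(3)=5, a(4)=8, a(5)=13, a(6)=21, a(7)=34, a(8)=55, a(9)=89, a(10)=144, a(11)=233, a(12)=377, a(13)=610, a(14)=987, a(15)=1597.

Final answer: 1597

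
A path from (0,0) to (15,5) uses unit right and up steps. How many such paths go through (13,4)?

Paths (0,0)->(13,4): C(17,4) = 2380.
Paths (13,4)->(15,5): C(3,1) = 3.
By multiplication principle: 2380 x 3.

Final answer: 7140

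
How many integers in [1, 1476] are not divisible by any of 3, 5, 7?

|div by 3|=492, |div by 5|=295, |div by 7|=210.
|div by 3&5|=98, |div by 3&7|=70, |div by 5&7|=42, |div by all|=14.
By inclusion-exclusion, divisible by at least one: 492+295+210-98-70-42+14 = 801.
Not divisible by any: 1476 - 801.

Final answer: 675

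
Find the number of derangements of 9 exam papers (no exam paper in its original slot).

Derangements satisfy D(n) = (n-1)(D(n-1) + D(n-2)), starting from D(0)=1, D(1)=0.
D(2) = 1 x (0 + 1) = 1
D(3) = 2 x (1 + 0) = 2
D(4) = 3 x (2 + 1) = 9
D(5) = 4 x (9 + 2) = 44
D(6) = 5 x (44 + 9) = 265
D(7) = 6 x (265 + 44) = 1854
D(8) = 7 x (1854 + 265) = 14833
D(9) = 8 x (D(8) + D(7)) = 8 x (14833 + 1854)

Final answer: D(9) = 133496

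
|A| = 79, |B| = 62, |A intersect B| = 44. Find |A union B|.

|A union B| = |A| + |B| - |A intersect B| = 79 + 62 - 44.

Final answer: 97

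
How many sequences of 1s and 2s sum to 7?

Let f(n) be the number of climbs. Removing the last move (1 or 2 steps) gives f(n) = f(n-1) + f(n-2); base cases f(1)=1, f(2)=2.
Computing successive values: f(1)=1, f(2)=2, f(3)=3, f(4)=5, f(5)=8, f(6)=13, f(7)=21.

Final answer: 21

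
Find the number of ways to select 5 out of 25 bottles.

C(25,5) = 25!/(5! x (25-5)!).

Final answer: C(25,5) = 53130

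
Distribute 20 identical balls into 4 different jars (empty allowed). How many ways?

Stars and bars: C(n+k-1, k-1) = C(23,3).

Final answer: C(23,3) = 1771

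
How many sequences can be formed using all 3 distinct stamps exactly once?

The number of ways to arrange 3 distinct objects is 3!.

Final answer: 3! = 6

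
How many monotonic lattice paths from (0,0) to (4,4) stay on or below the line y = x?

Total monotonic paths to (4,4): C(8,4) = 70.
A path is bad iff it touches y = x + 1; reflecting its initial segment maps bad paths bijectively onto all paths to (3,5), of which there are C(8,5) = 56.
Valid Dyck paths: 70 - 56.
(These counts are the Catalan numbers.)

Final answer: C_{4} = 14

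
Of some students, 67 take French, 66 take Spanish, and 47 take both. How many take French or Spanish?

|A union B| = |A| + |B| - |A intersect B| = 67 + 66 - 47.

Final answer: 86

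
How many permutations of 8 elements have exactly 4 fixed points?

Choose which 4 elements are fixed: C(8,4) = 70.
Derange the remaining 4 using D(j) = (j-1)(D(j-1) + D(j-2)), D(0)=1, D(1)=0: D(2)=1, D(3)=2, D(4)=9.
Total: 70 x 9.

Final answer: C(8,4) D(4) = 630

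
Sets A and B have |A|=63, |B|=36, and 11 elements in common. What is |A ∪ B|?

|A union B| = |A| + |B| - |A intersect B| = 63 + 36 - 11.

Final answer: 88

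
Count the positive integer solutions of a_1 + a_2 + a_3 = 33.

Substitute a'_i = a_i - 1 (so a'_i >= 0). Then sum a'_i = 33 - 3 = 30.
Stars and bars: C(30+3-1, 3-1) = C(32,2).

Final answer: C(32,2) = 496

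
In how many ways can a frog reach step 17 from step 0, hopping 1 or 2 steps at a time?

Let f(n) be the number of climbs. Removing the last move (1 or 2 steps) gives f(n) = f(n-1) + f(n-2); base cases f(1)=1, f(2)=2.
Computing successive values: f(1)=1, f(2)=2, f(3)=3, f(4)=5, f(5)=8, f(6)=13, f(7)=21, f(8)=34, f(9)=55, f(10)=89, f(11)=144, f(12)=233, f(13)=377, f(14)=610, f(15)=987, f(16)=1597, f(17)=2584.

Final answer: 2584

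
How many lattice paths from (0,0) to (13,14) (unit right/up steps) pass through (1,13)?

Paths (0,0)->(1,13): C(14,13) = 14.
Paths (1,13)->(13,14): C(13,1) = 13.
By multiplication principle: 14 x 13.

Final answer: 182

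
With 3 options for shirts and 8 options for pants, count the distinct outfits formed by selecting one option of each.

By the multiplication principle: 3 x 8.

Final answer: 24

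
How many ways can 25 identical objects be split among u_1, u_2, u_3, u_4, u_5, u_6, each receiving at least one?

Substitute u'_i = u_i - 1 (so u'_i >= 0). Then sum u'_i = 25 - 6 = 19.
Stars and bars: C(19+6-1, 6-1) = C(24,5).

Final answer: C(24,5) = 42504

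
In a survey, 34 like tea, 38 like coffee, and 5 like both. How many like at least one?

|A union B| = |A| + |B| - |A intersect B| = 34 + 38 - 5.

Final answer: 67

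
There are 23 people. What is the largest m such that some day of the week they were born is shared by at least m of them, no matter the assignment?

There are 7 possible values for day of the week they were born. With 23 people and 7 categories, by pigeonhole: ceiling(23/7).

Final answer: 4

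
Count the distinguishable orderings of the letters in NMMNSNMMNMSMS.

Letters (M:6, N:4, S:3). Total letters: 13.
Permutations = 13!/(6! x 4! x 3!).

Final answer: 60060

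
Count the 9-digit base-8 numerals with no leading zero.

In base 8, the leading digit has 7 choices (1..7); each of the remaining 8 digits has 8 choices.
Total: 7 x 8^8.

Final answer: 117440512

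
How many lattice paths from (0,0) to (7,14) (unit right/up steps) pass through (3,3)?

Paths (0,0)->(3,3): C(6,3) = 20.
Paths (3,3)->(7,14): C(15,11) = 1365.
By multiplication principle: 20 x 1365.

Final answer: 27300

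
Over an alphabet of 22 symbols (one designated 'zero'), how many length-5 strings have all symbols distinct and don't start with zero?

First digit: 21 (nonzero). Second: 21 (not first). Third: 20, etc.
Total: 21 x 21 x 20 x 19 x 18.

Final answer: 3016440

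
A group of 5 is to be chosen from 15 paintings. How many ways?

C(15,5) = 15!/(5! x (15-5)!).

Final answer: C(15,5) = 3003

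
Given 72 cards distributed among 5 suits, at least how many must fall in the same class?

By pigeonhole with 72 objects and 5 categories: ceiling(72/5).

Final answer: 15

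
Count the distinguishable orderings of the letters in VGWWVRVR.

Letters (G:1, R:2, V:3, W:2). Total letters: 8.
Permutations = 8!/(3! x 2! x 2!).

Final answer: 1680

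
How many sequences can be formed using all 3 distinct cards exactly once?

The number of ways to arrange 3 distinct objects is 3!.

Final answer: 3! = 6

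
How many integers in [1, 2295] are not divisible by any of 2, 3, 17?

|div by 2|=1147, |div by 3|=765, |div by 17|=135.
|div by 2&3|=382, |div by 2&17|=67, |div by 3&17|=45, |div by all|=22.
By inclusion-exclusion, divisible by at least one: 1147+765+135-382-67-45+22 = 1575.
Not divisible by any: 2295 - 1575.

Final answer: 720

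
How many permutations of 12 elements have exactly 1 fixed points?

Choose which 1 elements are fixed: C(12,1) = 12.
Derange the remaining 11 using D(j) = (j-1)(D(j-1) + D(j-2)), D(0)=1, D(1)=0: D(2)=1, D(3)=2, D(4)=9, D(5)=44, D(6)=265, D(7)=1854, D(8)=14833, D(9)=133496, D(10)=1334961, D(11)=14684570.
Total: 12 x 14684570.

Final answer: C(12,1) D(11) = 176214840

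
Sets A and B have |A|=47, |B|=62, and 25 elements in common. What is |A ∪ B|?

|A union B| = |A| + |B| - |A intersect B| = 47 + 62 - 25.

Final answer: 84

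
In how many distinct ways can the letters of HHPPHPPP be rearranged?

Letters (H:3, P:5). Total letters: 8.
Permutations = 8!/(5! x 3!).

Final answer: 56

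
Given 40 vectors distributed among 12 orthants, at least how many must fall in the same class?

By pigeonhole with 40 objects and 12 categories: ceiling(40/12).

Final answer: 4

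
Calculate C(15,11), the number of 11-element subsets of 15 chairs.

C(15,11) = 15!/(11! x 4!).

Final answer: \binom{15}{11} = 1365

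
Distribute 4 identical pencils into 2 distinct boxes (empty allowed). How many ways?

Stars and bars: C(n+k-1, k-1) = C(5,1).

Final answer: C(5,1) = 5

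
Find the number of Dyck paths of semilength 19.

Total monotonic paths to (19,19): C(38,19) = 35345263800.
Paths that cross above y=x (reflection bijection): C(38,20) = 33578000610.
Valid Dyck paths: 35345263800 - 33578000610.
(These counts are the Catalan numbers.)

Final answer: C_{19} = 1767263190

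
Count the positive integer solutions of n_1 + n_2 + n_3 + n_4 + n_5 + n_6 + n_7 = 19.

Substitute n'_i = n_i - 1 (so n'_i >= 0). Then sum n'_i = 19 - 7 = 12.
Stars and bars: C(12+7-1, 7-1) = C(18,6).

Final answer: C(18,6) = 18564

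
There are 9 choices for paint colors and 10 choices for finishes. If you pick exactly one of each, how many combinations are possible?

By the multiplication principle: 9 x 10.

Final answer: 90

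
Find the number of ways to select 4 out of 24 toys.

C(24,4) = 24!/(4! x 20!).

Final answer: \binom{24}{4} = 10626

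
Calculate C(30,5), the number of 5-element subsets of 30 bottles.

C(30,5) = 30!/(5! x 25!).

Final answer: \binom{30}{5} = 142506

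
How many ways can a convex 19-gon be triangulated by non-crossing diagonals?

This is a standard Catalan-number count: the answer is C_n. Here n = 19 - 2 = 17.
Using C_0 = 1 and C_(k+1) = C_k x 2(2k+1)/(k+2), build up term by term: C_1=1, C_2=2, C_3=5, C_4=14, C_5=42, C_6=132, C_7=429, C_8=1430, C_9=4862, C_10=16796, C_11=58786, C_12=208012, C_13=742900, C_14=2674440, C_15=9694845, C_16=35357670, C_17=129644790.

Final answer: C_{17} = 129644790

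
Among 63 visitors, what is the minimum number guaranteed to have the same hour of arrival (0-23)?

There are 24 possible values for hour of arrival (0-23). With 63 visitors and 24 categories, by pigeonhole: ceiling(63/24).

Final answer: 3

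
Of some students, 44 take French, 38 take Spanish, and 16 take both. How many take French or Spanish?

|A union B| = |A| + |B| - |A intersect B| = 44 + 38 - 16.

Final answer: 66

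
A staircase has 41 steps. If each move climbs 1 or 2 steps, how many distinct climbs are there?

Let f(n) be the number of climbs. Removing the last move (1 or 2 steps) gives f(n) = f(n-1) + f(n-2); base cases f(1)=1, f(2)=2.
Iterating the recurrence: f(1)=1, f(2)=2, f(3)=3, f(4)=5, f(5)=8, f(6)=13, f(7)=21, f(8)=34, f(9)=55, f(10)=89, f(11)=144, f(12)=233, f(13)=377, f(14)=610, f(15)=987, f(16)=1597, f(17)=2584, f(18)=4181, f(19)=6765, f(20)=10946, f(21)=17711, f(22)=28657, f(23)=46368, f(24)=75025, f(25)=121393, f(26)=196418, f(27)=317811, f(28)=514229, f(29)=832040, f(30)=1346269, f(31)=2178309, f(32)=3524578, f(33)=5702887, f(34)=9227465, f(35)=14930352, f(36)=24157817, f(37)=39088169, f(38)=63245986, f(39)=102334155, f(40)=165580141, f(41)=267914296.

Final answer: 267914296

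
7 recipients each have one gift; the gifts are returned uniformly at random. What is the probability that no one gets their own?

D(n) = (n-1)(D(n-1) + D(n-2)), D(0)=1, D(1)=0.
Building up: D(2)=1, D(3)=2, D(4)=9, D(5)=44, D(6)=265, D(7)=1854.
Total arrangements: 7! = 5040.
Probability = D(7)/7! = 103/280.

Final answer: D(7)/7! = 1854/5040 = 0.367857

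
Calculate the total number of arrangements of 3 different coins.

The number of ways to arrange 3 distinct objects is 3!.

Final answer: 3! = 6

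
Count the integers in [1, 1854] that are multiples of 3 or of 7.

Multiples of 3: 618. Multiples of 7: 264. Of both (lcm=21): 88.
By inclusion-exclusion: 618 + 264 - 88.

Final answer: 794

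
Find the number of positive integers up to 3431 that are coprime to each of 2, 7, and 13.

|div by 2|=1715, |div by 7|=490, |div by 13|=263.
|div by 2&7|=245, |div by 2&13|=131, |div by 7&13|=37, |div by all|=18.
By inclusion-exclusion, divisible by at least one: 1715+490+263-245-131-37+18 = 2073.
Not divisible by any: 3431 - 2073.

Final answer: 1358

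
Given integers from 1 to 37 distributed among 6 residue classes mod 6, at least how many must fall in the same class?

By pigeonhole with 37 objects and 6 categories: ceiling(37/6).

Final answer: 7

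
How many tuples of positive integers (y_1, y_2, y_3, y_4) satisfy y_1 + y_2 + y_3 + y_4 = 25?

Substitute y'_i = y_i - 1 (so y'_i >= 0). Then sum y'_i = 25 - 4 = 21.
Stars and bars: C(21+4-1, 4-1) = C(24,3).

Final answer: C(24,3) = 2024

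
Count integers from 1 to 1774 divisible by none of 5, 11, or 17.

|div by 5|=354, |div by 11|=161, |div by 17|=104.
|div by 5&11|=32, |div by 5&17|=20, |div by 11&17|=9, |div by all|=1.
By inclusion-exclusion, divisible by at least one: 354+161+104-32-20-9+1 = 559.
Not divisible by any: 1774 - 559.

Final answer: 1215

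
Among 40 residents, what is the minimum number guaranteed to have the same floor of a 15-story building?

There are 15 possible values for floor of a 15-story building. With 40 residents and 15 categories, by pigeonhole: ceiling(40/15).

Final answer: 3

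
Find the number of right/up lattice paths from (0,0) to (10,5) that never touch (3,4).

Total paths to (10,5): C(15,5) = 3003.
Paths through (3,4): C(7,4) x C(8,1) = 280.
Avoiding (3,4): 3003 - 280.

Final answer: 2723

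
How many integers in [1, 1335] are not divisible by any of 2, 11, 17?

|div by 2|=667, |div by 11|=121, |div by 17|=78.
|div by 2&11|=60, |div by 2&17|=39, |div by 11&17|=7, |div by all|=3.
By inclusion-exclusion, divisible by at least one: 667+121+78-60-39-7+3 = 763.
Not divisible by any: 1335 - 763.

Final answer: 572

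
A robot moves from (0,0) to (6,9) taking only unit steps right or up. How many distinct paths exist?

Each path has 6 right steps and 9 up steps in some order (15 steps total).
Choose which 9 of the 15 steps are up: C(15,9).

Final answer: C(15,9) = 5005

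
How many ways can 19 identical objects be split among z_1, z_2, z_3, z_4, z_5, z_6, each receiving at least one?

Substitute z'_i = z_i - 1 (so z'_i >= 0). Then sum z'_i = 19 - 6 = 13.
Stars and bars: C(13+6-1, 6-1) = C(18,5).

Final answer: C(18,5) = 8568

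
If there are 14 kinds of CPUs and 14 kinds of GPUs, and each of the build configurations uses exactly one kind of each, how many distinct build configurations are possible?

By the multiplication principle: 14 x 14.

Final answer: 196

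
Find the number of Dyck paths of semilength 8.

Total monotonic paths to (8,8): C(16,8) = 12870.
By the reflection principle, paths that go above the diagonal number C(16,9) = 11440.
Valid Dyck paths: 12870 - 11440.
(These counts are the Catalan numbers.)

Final answer: C_{8} = 1430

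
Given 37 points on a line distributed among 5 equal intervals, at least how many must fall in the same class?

By pigeonhole with 37 objects and 5 categories: ceiling(37/5).

Final answer: 8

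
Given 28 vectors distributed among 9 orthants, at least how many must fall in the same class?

By pigeonhole with 28 objects and 9 categories: ceiling(28/9).

Final answer: 4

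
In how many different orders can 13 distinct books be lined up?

The number of ways to arrange 13 distinct objects is 13!.

Final answer: 13! = 6227020800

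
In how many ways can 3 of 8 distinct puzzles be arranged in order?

P(8,3) = 8!/(8-3)! = 8!/5!.

Final answer: P(8,3) = 336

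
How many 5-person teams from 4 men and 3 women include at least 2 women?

Sum over valid woman counts:
C(3,2)C(4,3) = 12
C(3,3)C(4,2) = 6
Total: 12 + 6.

Final answer: 18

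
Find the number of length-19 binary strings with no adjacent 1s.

A valid string ends in 0 (append to any length-(n-1) valid string) or in 01 (append to any length-(n-2) valid string), so a(n) = a(n-1) + a(n-2) with a(1)=2, a(2)=3.
Building up term by term: a(1)=2, a(2)=3, a(3)=5, a(4)=8, a(5)=13, a(6)=21, a(7)=34, a(8)=55, a(9)=89, a(10)=144, a(11)=233, a(12)=377, a(13)=610, a(14)=987, a(15)=1597, a(16)=2584, a(17)=4181, a(18)=6765, a(19)=10946.

Final answer: 10946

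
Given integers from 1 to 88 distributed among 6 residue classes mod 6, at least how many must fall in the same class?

By pigeonhole with 88 objects and 6 categories: ceiling(88/6).

Final answer: 15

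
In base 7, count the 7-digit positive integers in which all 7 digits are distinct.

First digit: 6 (nonzero). Second: 6 (not first). Third: 5, etc.
Total: 6 x 6 x 5 x 4 x 3 x 2 x 1.

Final answer: 4320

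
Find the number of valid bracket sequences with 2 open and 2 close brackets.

This is counted by the nth Catalan number C_n. Here n = 2 (pairs).
C_n = C(2n,n)/(n+1), so C_{2} = C(4,2)/3 = 6/3.

Final answer: C_{2} = 2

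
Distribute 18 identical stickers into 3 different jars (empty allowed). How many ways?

Stars and bars: C(n+k-1, k-1) = C(20,2).

Final answer: C(20,2) = 190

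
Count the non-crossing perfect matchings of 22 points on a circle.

This is counted by the nth Catalan number C_n. Here n = 22/2 = 11.
C_n = (2n)!/(n!(n+1)!), so C_{11} = 22!/(11! x 12!) = C(22,11)/12 = 705432/12.

Final answer: C_{11} = 58786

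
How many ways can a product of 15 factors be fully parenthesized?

This is a standard Catalan-number count: the answer is C_n. Here n = 15 - 1 = 14.
Using C_0 = 1 and C_(k+1) = C_k x 2(2k+1)/(k+2), build up term by term: C_1=1, C_2=2, C_3=5, C_4=14, C_5=42, C_6=132, C_7=429, C_8=1430, C_9=4862, C_10=16796, C_11=58786, C_12=208012, C_13=742900, C_14=2674440.

Final answer: C_{14} = 2674440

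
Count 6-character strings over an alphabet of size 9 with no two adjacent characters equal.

Let g(n) count such strings. g(1) = 9, and each valid string of length n-1 extends in 8 ways (any symbol but the last), so g(n) = 8 g(n-1).
Total: g(6) = 9 x 8^5.

Final answer: 9 x 8^{5} = 294912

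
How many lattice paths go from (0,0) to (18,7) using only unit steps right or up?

Each path has 18 right steps and 7 up steps in some order (25 steps total).
Choose which 7 of the 25 steps are up: C(25,7).

Final answer: C(25,7) = 480700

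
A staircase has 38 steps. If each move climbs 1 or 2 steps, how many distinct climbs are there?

Condition on the final move: it is a 1-step (f(n-1) ways to get there) or a 2-step (f(n-2) ways), so f(n) = f(n-1) + f(n-2), with f(1)=1, f(2)=2.
Iterating the recurrence: f(1)=1, f(2)=2, f(3)=3, f(4)=5, f(5)=8, f(6)=13, f(7)=21, f(8)=34, f(9)=55, f(10)=89, f(11)=144, f(12)=233, f(13)=377, f(14)=610, f(15)=987, f(16)=1597, f(17)=2584, f(18)=4181, f(19)=6765, f(20)=10946, f(21)=17711, f(22)=28657, f(23)=46368, f(24)=75025, f(25)=121393, f(26)=196418, f(27)=317811, f(28)=514229, f(29)=832040, f(30)=1346269, f(31)=2178309, f(32)=3524578, f(33)=5702887, f(34)=9227465, f(35)=14930352, f(36)=24157817, f(37)=39088169, f(38)=63245986.

Final answer: 63245986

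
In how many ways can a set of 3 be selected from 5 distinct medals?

C(5,3) = 5!/(3! x (5-3)!).

Final answer: C(5,3) = 10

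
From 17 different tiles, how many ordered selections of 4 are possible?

P(17,4) = 17!/(17-4)! = 17!/13!.

Final answer: P(17,4) = 57120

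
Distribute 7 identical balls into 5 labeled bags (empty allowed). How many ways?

Stars and bars: C(n+k-1, k-1) = C(11,4).

Final answer: C(11,4) = 330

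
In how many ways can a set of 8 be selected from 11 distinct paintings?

C(11,8) = 11!/(8! x (11-8)!).

Final answer: C(11,8) = 165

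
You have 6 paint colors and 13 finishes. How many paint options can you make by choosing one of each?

By the multiplication principle: 6 x 13.

Final answer: 78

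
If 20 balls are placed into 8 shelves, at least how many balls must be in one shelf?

By the pigeonhole principle: ceiling(20/8).

Final answer: 3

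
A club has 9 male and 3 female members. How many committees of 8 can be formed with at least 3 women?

Sum over valid woman counts:
C(3,3)C(9,5).

Final answer: 126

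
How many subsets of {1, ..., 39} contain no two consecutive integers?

Condition on whether n belongs to the subset: if not, any valid subset of {1, ..., n-1} works (a(n-1)); if so, n-1 is excluded and the rest is a valid subset of {1, ..., n-2} (a(n-2)). Hence a(n) = a(n-1) + a(n-2), a(1)=2, a(2)=3.
Iterating the recurrence: a(1)=2, a(2)=3, a(3)=5, a(4)=8, a(5)=13, a(6)=21, a(7)=34, a(8)=55, a(9)=89, a(10)=144, a(11)=233, a(12)=377, a(13)=610, a(14)=987, a(15)=1597, a(16)=2584, a(17)=4181, a(18)=6765, a(19)=10946, a(20)=17711, a(21)=28657, a(22)=46368, a(23)=75025, a(24)=121393, a(25)=196418, a(26)=317811, a(27)=514229, a(28)=832040, a(29)=1346269, a(30)=2178309, a(31)=3524578, a(32)=5702887, a(33)=9227465, a(34)=14930352, a(35)=24157817, a(36)=39088169, a(37)=63245986, a(38)=102334155, a(39)=165580141.

Final answer: 165580141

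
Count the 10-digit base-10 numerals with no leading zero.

In base 10, the leading digit has 9 choices (1..9); each of the remaining 9 digits has 10 choices.
Total: 9 x 10^9.

Final answer: 9000000000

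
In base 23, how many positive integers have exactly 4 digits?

Leading digit: 22 options (nonzero). Other 3 digit(s): 23 options each.
Total: 22 x 23^3.

Final answer: 267674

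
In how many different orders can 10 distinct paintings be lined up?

The number of ways to arrange 10 distinct objects is 10!.

Final answer: 10! = 3628800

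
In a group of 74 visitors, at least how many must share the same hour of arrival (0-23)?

There are 24 possible values for hour of arrival (0-23). With 74 visitors and 24 categories, by pigeonhole: ceiling(74/24).

Final answer: 4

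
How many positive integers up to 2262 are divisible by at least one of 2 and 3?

Multiples of 2: 1131. Multiples of 3: 754. Of both (lcm=6): 377.
By inclusion-exclusion: 1131 + 754 - 377.

Final answer: 1508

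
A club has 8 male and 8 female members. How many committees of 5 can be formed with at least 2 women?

Sum over valid woman counts:
C(8,2)C(8,3) = 1568
C(8,3)C(8,2) = 1568
C(8,4)C(8,1) = 560
C(8,5)C(8,0) = 56
Total: 1568 + 1568 + 560 + 56.

Final answer: 3752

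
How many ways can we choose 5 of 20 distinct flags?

C(20,5) = 20!/(5! x (20-5)!).

Final answer: C(20,5) = 15504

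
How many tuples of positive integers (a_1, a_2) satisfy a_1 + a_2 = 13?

Substitute a'_i = a_i - 1 (so a'_i >= 0). Then sum a'_i = 13 - 2 = 11.
Stars and bars: C(11+2-1, 2-1) = C(12,1).

Final answer: C(12,1) = 12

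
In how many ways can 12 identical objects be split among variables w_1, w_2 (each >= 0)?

Stars and bars with 12 stars and 1 bars:
C(12+2-1, 2-1) = C(13,1).

Final answer: C(13,1) = 13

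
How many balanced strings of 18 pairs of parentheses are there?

This is counted by the nth Catalan number C_n. Here n = 18 (pairs).
C_n = C(2n,n) - C(2n,n+1), so C_{18} = C(36,18) - C(36,19) = 9075135300 - 8597496600.

Final answer: C_{18} = 477638700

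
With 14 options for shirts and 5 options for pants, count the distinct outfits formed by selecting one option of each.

By the multiplication principle: 14 x 5.

Final answer: 70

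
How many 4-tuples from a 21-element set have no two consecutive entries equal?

First character: 21 choices. Each subsequent: 20 choices (must differ from the previous one).
Total: 21 x 20^3.

Final answer: 21 x 20^{3} = 168000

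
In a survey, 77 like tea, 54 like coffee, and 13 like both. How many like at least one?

|A union B| = |A| + |B| - |A intersect B| = 77 + 54 - 13.

Final answer: 118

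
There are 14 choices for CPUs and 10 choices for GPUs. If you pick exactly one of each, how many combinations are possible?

By the multiplication principle: 14 x 10.

Final answer: 140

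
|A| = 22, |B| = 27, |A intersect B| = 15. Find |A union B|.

|A union B| = |A| + |B| - |A intersect B| = 22 + 27 - 15.

Final answer: 34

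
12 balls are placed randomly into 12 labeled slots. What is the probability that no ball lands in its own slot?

Use the recurrence D(n) = (n-1)(D(n-1) + D(n-2)) with D(0)=1, D(1)=0.
Building up: D(2)=1, D(3)=2, D(4)=9, D(5)=44, D(6)=265, D(7)=1854, D(8)=14833, D(9)=133496, D(10)=1334961, D(11)=14684570, D(12)=176214841.
Total arrangements: 12! = 479001600.
Probability = D(12)/12! = 16019531/43545600.

Final answer: D(12)/12! = 176214841/479001600 = 0.367879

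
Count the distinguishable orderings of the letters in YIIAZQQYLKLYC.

Letters (A:1, C:1, I:2, K:1, L:2, Q:2, Y:3, Z:1). Total letters: 13.
Permutations = 13!/(3! x 2! x 2! x 2!).

Final answer: 129729600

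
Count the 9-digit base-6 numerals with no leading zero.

In base 6, the leading digit has 5 choices (1..5); each of the remaining 8 digits has 6 choices.
Total: 5 x 6^8.

Final answer: 8398080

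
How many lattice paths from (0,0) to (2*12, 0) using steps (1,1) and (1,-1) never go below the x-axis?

Total monotonic paths to (12,12): C(24,12) = 2704156.
Reflecting each bad path at its first crossing gives a bijection with paths to (11,13): C(24,13) = 2496144.
Valid Dyck paths: 2704156 - 2496144.
(Check: C(24,12) - C(24,13) = C(24,12)/13, the Catalan number C_{12}.)

Final answer: C_{12} = 208012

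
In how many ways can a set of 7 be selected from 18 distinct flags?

C(18,7) = 18!/(7! x (18-7)!).

Final answer: C(18,7) = 31824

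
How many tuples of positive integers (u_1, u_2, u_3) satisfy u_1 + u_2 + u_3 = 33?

Substitute u'_i = u_i - 1 (so u'_i >= 0). Then sum u'_i = 33 - 3 = 30.
Stars and bars: C(30+3-1, 3-1) = C(32,2).

Final answer: C(32,2) = 496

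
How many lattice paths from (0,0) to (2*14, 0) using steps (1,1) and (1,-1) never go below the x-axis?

Total monotonic paths to (14,14): C(28,14) = 40116600.
A path is bad iff it touches y = x + 1; reflecting its initial segment maps bad paths bijectively onto all paths to (13,15), of which there are C(28,15) = 37442160.
Valid Dyck paths: 40116600 - 37442160.
(Equivalently, C_{14} = C(28,14)/15 = 40116600/15.)

Final answer: C_{14} = 2674440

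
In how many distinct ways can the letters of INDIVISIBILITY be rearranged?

Letters (B:1, D:1, I:6, L:1, N:1, S:1, T:1, V:1, Y:1). Total letters: 14.
Permutations = 14!/(6!).

Final answer: 121080960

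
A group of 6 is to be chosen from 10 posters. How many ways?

C(10,6) = 10!/(6! x 4!).

Final answer: \binom{10}{6} = 210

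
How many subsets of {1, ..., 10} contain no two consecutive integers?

Let a(n) count such subsets of {1, ..., n}. Either n is excluded (a(n-1) ways) or n is included, forcing n-1 out (a(n-2) ways), so a(n) = a(n-1) + a(n-2) with a(1)=2, a(2)=3.
Building up term by term: a(1)=2, a(2)=3, a(3)=5, a(4)=8, a(5)=13, a(6)=21, a(7)=34, a(8)=55, a(9)=89, a(10)=144.

Final answer: 144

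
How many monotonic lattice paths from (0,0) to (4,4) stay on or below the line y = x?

Total monotonic paths to (4,4): C(8,4) = 70.
By the reflection principle, paths that go above the diagonal number C(8,5) = 56.
Valid Dyck paths: 70 - 56.
(This is the Catalan number C_{4}.)

Final answer: C_{4} = 14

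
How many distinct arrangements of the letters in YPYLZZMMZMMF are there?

Letters (F:1, L:1, M:4, P:1, Y:2, Z:3). Total letters: 12.
Permutations = 12!/(4! x 3! x 2!).

Final answer: 1663200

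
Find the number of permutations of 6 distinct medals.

The number of ways to arrange 6 distinct objects is 6!.

Final answer: 6! = 720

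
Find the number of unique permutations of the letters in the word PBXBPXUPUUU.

Letters (B:2, P:3, U:4, X:2). Total letters: 11.
Permutations = 11!/(4! x 3! x 2! x 2!).

Final answer: 69300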